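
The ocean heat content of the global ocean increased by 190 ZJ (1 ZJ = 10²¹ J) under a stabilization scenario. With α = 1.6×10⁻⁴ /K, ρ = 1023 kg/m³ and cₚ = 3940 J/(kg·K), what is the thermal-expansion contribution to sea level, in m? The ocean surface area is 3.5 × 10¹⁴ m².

Δh = 0.022 m

Per unit area: Q = 190×10²¹ / (3.5×10¹⁴) ≈ 5.429×10⁸ J/m²
Δh = αQ/(ρcₚ) = 1.6×10⁻⁴ × 5.429×10⁸ / (1023 × 3940) ≈ 0.021551 m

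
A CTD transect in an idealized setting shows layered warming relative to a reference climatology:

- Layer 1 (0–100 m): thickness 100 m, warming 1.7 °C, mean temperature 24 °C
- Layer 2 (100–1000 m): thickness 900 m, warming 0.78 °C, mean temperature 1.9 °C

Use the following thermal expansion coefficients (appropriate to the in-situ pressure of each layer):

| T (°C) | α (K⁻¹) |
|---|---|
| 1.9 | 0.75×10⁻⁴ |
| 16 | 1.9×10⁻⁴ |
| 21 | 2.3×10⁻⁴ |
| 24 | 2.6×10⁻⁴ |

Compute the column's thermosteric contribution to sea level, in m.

Layer 1 at 24 °C → α = 2.6×10⁻⁴ K⁻¹
Layer 2 at 1.9 °C → α = 0.75×10⁻⁴ K⁻¹
Layer 1: 1.7 × 100 × 2.6×10⁻⁴ = 0.04420 m
100–1000 m: 0.78 × 0.75×10⁻⁴ × 900 = 0.05265 m
Δh = 0.04420 + 0.05265 = 0.09685 m ≈ 0.097 m

Δh = 0.097 m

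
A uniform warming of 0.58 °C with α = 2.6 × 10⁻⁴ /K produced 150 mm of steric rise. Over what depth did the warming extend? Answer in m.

H = Δh/(αΔT) = 0.15 / (2.6×10⁻⁴ × 0.58) ≈ 994.7 m

H ≈ 995 m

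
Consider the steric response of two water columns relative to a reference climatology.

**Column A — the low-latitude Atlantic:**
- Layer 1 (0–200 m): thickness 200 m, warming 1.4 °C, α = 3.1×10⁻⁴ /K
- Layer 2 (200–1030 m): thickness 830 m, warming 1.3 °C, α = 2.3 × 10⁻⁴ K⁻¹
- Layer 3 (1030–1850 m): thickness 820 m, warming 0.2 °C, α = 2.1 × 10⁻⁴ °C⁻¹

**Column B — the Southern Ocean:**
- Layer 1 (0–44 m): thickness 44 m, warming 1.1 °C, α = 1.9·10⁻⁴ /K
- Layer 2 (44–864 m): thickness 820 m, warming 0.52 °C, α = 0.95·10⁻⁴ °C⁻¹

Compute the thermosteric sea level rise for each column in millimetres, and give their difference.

A Layer 1: 1.4 × 3.1×10⁻⁴ × 200 = 0.08680 m
A 200–1030 m: 830 × 2.3×10⁻⁴ × 1.3 = 0.24817 m
A Layer 3: 2.1×10⁻⁴ × 820 × 0.2 = 0.03444 m
A total: 0.36941 m
B 0–44 m: 44 × 1.1 × 1.9×10⁻⁴ = 0.009196 m
B Layer 2: 0.52 × 820 × 0.95×10⁻⁴ = 0.040508 m
B total: 0.049704 m
Difference: 0.36941 − 0.049704 = 0.319706 m

Δh_A ≈ 369 mm, Δh_B ≈ 49.7 mm; difference ≈ 320 mm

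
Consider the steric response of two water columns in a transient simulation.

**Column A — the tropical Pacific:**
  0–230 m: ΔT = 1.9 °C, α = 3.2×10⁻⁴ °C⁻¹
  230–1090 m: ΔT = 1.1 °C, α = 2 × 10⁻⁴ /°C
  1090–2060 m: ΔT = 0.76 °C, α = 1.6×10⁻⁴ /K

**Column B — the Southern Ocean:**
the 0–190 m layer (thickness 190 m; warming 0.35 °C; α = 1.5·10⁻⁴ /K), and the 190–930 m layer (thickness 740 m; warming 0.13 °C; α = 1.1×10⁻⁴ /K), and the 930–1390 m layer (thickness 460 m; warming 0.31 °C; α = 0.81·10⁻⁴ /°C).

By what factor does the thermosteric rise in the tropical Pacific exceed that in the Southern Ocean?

A 3.2×10⁻⁴ × 1.9 × 230 = 0.13984 m
A Layer 2: 2×10⁻⁴ × 860 × 1.1 = 0.18920 m
A 1090–2060 m: 970 × 1.6×10⁻⁴ × 0.76 = 0.117952 m
A total: 0.446992 m
B 190 × 0.35 × 1.5×10⁻⁴ = 0.009975 m
B Layer 2: 0.13 × 740 × 1.1×10⁻⁴ = 0.010582 m
B 930–1390 m: 0.81×10⁻⁴ × 460 × 0.31 = 0.0115506 m
B total: 0.0321076 m
Ratio: 0.446992 / 0.0321076 ≈ 13.92

14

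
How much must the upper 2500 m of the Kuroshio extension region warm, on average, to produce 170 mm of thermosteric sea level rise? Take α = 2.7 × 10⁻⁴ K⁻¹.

0.25 °C

ΔT = Δh/(αH) = 0.17 / (2.7×10⁻⁴ × 2500) ≈ 0.2519 °C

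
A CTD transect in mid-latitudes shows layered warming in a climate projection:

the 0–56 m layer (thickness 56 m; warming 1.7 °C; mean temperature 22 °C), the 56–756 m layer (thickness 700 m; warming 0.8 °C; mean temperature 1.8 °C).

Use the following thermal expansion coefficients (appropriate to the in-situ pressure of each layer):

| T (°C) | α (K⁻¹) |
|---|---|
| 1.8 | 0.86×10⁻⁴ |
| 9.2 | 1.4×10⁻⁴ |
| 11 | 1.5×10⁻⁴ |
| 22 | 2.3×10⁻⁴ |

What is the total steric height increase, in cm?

7.01 cm of thermosteric rise

Layer 1 at 22 °C → α = 2.3×10⁻⁴ K⁻¹
Layer 2 at 1.8 °C → α = 0.86×10⁻⁴ K⁻¹
1.7 × 56 × 2.3×10⁻⁴ = 0.021896 m
Layer 2: 0.86×10⁻⁴ × 700 × 0.8 = 0.04816 m
Δh = 0.021896 + 0.04816 = 0.070056 m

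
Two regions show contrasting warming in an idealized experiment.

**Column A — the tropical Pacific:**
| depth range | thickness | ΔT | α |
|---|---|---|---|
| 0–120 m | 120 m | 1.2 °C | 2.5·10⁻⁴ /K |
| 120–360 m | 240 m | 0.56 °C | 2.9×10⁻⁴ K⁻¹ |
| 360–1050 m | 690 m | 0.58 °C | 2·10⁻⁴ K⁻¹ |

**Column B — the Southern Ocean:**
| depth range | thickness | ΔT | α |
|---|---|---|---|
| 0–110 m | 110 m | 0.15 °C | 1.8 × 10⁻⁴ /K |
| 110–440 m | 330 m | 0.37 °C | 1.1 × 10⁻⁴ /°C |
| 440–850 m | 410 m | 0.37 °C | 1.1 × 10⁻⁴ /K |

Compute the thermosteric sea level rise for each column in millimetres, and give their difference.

Δh_A ≈ 155 mm, Δh_B ≈ 33.1 mm; difference ≈ 122 mm

A 0–120 m: 1.2 × 2.5×10⁻⁴ × 120 = 0.03600 m
A Layer 2: 240 × 0.56 × 2.9×10⁻⁴ = 0.038976 m
A 360–1050 m: 0.58 × 2×10⁻⁴ × 690 = 0.08004 m
A total: 0.155016 m
B 1.8×10⁻⁴ × 110 × 0.15 = 0.00297 m
B 110–440 m: 0.37 × 330 × 1.1×10⁻⁴ = 0.013431 m
B Layer 3: 410 × 0.37 × 1.1×10⁻⁴ = 0.016687 m
B total: 0.033088 m
Difference: 0.155016 − 0.033088 = 0.121928 m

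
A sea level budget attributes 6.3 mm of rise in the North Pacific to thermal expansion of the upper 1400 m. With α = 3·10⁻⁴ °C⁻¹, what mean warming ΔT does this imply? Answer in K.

about 0.0150 K

ΔT = Δh/(αH) = 0.0063 / (3×10⁻⁴ × 1400) = 0.01500 K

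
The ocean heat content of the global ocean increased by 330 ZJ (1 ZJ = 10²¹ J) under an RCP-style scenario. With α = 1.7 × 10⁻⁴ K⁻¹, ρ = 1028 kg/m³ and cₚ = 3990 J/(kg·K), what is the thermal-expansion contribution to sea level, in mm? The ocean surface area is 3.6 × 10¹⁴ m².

Δh ≈ 38.0 mm

Per unit area: Q = 330×10²¹ / (3.6×10¹⁴) ≈ 9.167×10⁸ J/m²
Δh = αQ/(ρcₚ) = 1.7×10⁻⁴ × 9.167×10⁸ / (1028 × 3990) ≈ 0.037994 m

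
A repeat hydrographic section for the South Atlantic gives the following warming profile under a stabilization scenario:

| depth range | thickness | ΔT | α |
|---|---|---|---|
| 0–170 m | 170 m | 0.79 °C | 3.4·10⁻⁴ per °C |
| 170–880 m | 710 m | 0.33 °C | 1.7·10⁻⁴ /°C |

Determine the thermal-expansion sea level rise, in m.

Layer 1: 170 × 0.79 × 3.4×10⁻⁴ = 0.045662 m
170–880 m: 1.7×10⁻⁴ × 710 × 0.33 = 0.039831 m
Δh = 0.045662 + 0.039831 = 0.085493 m

about 0.0855 m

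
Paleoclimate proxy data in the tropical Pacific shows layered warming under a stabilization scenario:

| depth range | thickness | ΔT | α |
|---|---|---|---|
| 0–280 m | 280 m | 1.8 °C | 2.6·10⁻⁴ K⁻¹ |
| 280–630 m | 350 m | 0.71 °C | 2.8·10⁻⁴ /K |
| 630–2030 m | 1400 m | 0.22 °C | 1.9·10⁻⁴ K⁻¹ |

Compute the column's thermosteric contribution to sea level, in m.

0.259 m of thermosteric rise

0–280 m: 2.6×10⁻⁴ × 280 × 1.8 = 0.13104 m
Layer 2: 2.8×10⁻⁴ × 0.71 × 350 = 0.06958 m
Layer 3: 1400 × 1.9×10⁻⁴ × 0.22 = 0.05852 m
Δh = 0.13104 + 0.06958 + 0.05852 = 0.25914 m ≈ 0.259 m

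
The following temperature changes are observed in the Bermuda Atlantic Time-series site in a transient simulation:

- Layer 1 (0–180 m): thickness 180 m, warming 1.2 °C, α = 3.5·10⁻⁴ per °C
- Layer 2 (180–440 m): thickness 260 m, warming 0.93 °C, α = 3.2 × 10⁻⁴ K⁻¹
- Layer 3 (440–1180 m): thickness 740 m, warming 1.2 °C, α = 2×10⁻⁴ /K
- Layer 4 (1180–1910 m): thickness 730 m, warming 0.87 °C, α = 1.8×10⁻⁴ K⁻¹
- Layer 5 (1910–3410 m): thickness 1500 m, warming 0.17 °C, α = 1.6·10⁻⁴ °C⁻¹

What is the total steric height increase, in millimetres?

3.5×10⁻⁴ × 180 × 1.2 = 0.07560 m
Layer 2: 0.93 × 260 × 3.2×10⁻⁴ = 0.077376 m
1.2 × 2×10⁻⁴ × 740 = 0.17760 m
730 × 0.87 × 1.8×10⁻⁴ = 0.114318 m
Layer 5: 0.17 × 1.6×10⁻⁴ × 1500 = 0.04080 m
Δh = 0.07560 + 0.077376 + 0.17760 + 0.114318 + 0.04080 = 0.485694 m

Δh ≈ 486 mm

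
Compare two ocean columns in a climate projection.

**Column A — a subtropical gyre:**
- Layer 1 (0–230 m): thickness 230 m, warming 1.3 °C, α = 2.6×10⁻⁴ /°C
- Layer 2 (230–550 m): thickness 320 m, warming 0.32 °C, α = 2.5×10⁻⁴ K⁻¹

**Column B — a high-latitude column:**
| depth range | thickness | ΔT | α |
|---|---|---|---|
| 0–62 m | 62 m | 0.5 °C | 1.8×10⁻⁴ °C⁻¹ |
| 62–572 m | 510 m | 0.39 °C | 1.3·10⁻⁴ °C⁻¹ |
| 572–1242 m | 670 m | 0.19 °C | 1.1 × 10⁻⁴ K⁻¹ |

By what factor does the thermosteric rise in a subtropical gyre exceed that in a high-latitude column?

2.27

A 2.6×10⁻⁴ × 230 × 1.3 = 0.07774 m
A Layer 2: 2.5×10⁻⁴ × 320 × 0.32 = 0.02560 m
A total: 0.10334 m
B 0–62 m: 0.5 × 62 × 1.8×10⁻⁴ = 0.00558 m
B 62–572 m: 510 × 0.39 × 1.3×10⁻⁴ = 0.025857 m
B Layer 3: 0.19 × 670 × 1.1×10⁻⁴ = 0.014003 m
B total: 0.04544 m
Ratio: 0.10334 / 0.04544 ≈ 2.274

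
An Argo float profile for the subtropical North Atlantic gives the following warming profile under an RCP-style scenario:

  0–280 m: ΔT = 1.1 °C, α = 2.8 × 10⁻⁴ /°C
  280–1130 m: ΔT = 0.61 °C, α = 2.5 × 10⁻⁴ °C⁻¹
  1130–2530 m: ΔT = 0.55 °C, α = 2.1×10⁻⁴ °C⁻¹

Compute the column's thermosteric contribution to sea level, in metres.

1.1 × 280 × 2.8×10⁻⁴ = 0.08624 m
Layer 2: 0.61 × 2.5×10⁻⁴ × 850 = 0.129625 m
Layer 3: 0.55 × 1400 × 2.1×10⁻⁴ = 0.16170 m
Δh = 0.08624 + 0.129625 + 0.16170 = 0.377565 m

about 0.378 m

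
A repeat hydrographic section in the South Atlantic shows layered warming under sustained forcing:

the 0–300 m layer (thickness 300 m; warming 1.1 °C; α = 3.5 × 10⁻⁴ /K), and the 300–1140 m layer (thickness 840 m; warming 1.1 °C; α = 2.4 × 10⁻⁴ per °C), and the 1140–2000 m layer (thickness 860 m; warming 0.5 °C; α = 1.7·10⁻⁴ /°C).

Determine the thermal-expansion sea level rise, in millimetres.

1.1 × 3.5×10⁻⁴ × 300 = 0.11550 m
Layer 2: 840 × 2.4×10⁻⁴ × 1.1 = 0.22176 m
Layer 3: 0.5 × 860 × 1.7×10⁻⁴ = 0.07310 m
Δh = 0.11550 + 0.22176 + 0.07310 = 0.41036 m

410 mm of thermosteric rise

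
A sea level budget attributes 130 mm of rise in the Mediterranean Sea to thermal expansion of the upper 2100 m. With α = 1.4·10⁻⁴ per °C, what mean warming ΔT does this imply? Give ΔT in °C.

ΔT = Δh/(αH) = 0.13 / (1.4×10⁻⁴ × 2100) ≈ 0.4422 °C

about 0.442 °C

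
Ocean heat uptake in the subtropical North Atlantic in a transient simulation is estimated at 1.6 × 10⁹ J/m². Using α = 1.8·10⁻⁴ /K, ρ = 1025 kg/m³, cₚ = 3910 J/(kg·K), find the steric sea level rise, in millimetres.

Δh = αQ/(ρcₚ) = 1.8×10⁻⁴ × 1.6×10⁹ / (1025 × 3910) ≈ 0.071861 m

71.9 mm of thermosteric rise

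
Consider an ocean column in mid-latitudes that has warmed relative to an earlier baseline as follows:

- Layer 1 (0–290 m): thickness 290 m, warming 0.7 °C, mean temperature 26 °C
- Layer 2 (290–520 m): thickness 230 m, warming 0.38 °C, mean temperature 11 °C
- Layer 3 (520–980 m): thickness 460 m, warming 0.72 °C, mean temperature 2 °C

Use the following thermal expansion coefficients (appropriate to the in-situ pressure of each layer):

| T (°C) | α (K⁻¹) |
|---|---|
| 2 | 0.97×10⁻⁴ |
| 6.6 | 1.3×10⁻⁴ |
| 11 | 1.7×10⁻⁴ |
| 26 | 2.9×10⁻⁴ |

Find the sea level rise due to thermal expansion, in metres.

Δh ≈ 0.106 m

Layer 1 at 26 °C → α = 2.9×10⁻⁴ K⁻¹
Layer 2 at 11 °C → α = 1.7×10⁻⁴ K⁻¹
Layer 3 at 2 °C → α = 0.97×10⁻⁴ K⁻¹
2.9×10⁻⁴ × 0.7 × 290 = 0.05887 m
290–520 m: 0.38 × 1.7×10⁻⁴ × 230 = 0.014858 m
0.97×10⁻⁴ × 460 × 0.72 = 0.0321264 m
Δh = 0.05887 + 0.014858 + 0.0321264 = 0.1058544 m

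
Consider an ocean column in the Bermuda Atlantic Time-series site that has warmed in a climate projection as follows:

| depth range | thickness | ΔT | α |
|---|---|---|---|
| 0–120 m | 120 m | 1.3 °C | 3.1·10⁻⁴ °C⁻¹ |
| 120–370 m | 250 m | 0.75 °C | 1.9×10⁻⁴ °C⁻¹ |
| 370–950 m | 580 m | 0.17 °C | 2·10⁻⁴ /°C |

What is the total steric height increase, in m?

0–120 m: 1.3 × 120 × 3.1×10⁻⁴ = 0.04836 m
0.75 × 1.9×10⁻⁴ × 250 = 0.035625 m
370–950 m: 580 × 2×10⁻⁴ × 0.17 = 0.01972 m
Δh = 0.04836 + 0.035625 + 0.01972 = 0.103705 m

Δh ≈ 0.104 m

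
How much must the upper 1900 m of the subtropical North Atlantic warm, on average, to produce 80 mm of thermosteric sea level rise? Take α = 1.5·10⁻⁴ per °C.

ΔT = Δh/(αH) = 0.08 / (1.5×10⁻⁴ × 1900) ≈ 0.2807 °C

about 0.281 °C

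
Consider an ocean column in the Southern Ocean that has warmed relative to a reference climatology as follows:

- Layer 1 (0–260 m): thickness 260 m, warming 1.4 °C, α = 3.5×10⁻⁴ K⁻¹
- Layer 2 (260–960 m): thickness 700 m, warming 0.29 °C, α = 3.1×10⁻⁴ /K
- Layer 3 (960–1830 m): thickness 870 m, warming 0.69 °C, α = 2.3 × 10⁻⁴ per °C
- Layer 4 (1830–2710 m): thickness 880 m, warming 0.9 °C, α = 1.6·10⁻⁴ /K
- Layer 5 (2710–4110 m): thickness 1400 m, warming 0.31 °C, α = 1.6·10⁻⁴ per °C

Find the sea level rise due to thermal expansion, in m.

about 0.52 m

260 × 3.5×10⁻⁴ × 1.4 = 0.12740 m
260–960 m: 3.1×10⁻⁴ × 0.29 × 700 = 0.06293 m
2.3×10⁻⁴ × 0.69 × 870 = 0.138069 m
Layer 4: 0.9 × 1.6×10⁻⁴ × 880 = 0.12672 m
Layer 5: 0.31 × 1.6×10⁻⁴ × 1400 = 0.06944 m
Δh = 0.12740 + 0.06293 + 0.138069 + 0.12672 + 0.06944 = 0.524559 m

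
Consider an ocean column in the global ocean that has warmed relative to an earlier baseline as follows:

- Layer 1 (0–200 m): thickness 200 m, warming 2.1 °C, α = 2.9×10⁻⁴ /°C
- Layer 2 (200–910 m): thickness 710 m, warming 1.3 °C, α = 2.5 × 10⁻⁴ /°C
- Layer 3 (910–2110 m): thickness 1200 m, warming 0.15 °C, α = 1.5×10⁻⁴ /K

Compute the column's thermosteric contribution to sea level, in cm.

0–200 m: 2.9×10⁻⁴ × 2.1 × 200 = 0.12180 m
2.5×10⁻⁴ × 710 × 1.3 = 0.23075 m
1200 × 0.15 × 1.5×10⁻⁴ = 0.02700 m
Δh = 0.12180 + 0.23075 + 0.02700 = 0.37955 m

Δh ≈ 38 cm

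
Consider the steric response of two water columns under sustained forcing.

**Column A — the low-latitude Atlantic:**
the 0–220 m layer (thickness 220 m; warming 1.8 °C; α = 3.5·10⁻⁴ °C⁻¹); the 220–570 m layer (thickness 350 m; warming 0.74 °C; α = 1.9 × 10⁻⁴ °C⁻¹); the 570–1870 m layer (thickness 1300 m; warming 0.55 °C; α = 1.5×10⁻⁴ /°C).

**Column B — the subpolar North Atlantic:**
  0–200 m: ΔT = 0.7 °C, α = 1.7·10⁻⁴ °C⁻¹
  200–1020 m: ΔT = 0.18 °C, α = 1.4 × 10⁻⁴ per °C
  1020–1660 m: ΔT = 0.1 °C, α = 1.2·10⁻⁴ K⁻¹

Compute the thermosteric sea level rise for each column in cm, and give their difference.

Δh_A ≈ 29.5 cm, Δh_B ≈ 5.21 cm; difference ≈ 24.3 cm

A Layer 1: 3.5×10⁻⁴ × 220 × 1.8 = 0.13860 m
A Layer 2: 350 × 1.9×10⁻⁴ × 0.74 = 0.04921 m
A 1.5×10⁻⁴ × 1300 × 0.55 = 0.10725 m
A total: 0.29506 m
B Layer 1: 0.7 × 200 × 1.7×10⁻⁴ = 0.02380 m
B 1.4×10⁻⁴ × 0.18 × 820 = 0.020664 m
B Layer 3: 640 × 1.2×10⁻⁴ × 0.1 = 0.00768 m
B total: 0.052144 m
Difference: 0.29506 − 0.052144 = 0.242916 m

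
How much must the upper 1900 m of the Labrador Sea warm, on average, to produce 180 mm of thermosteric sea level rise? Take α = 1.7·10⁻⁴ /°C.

0.56 K

ΔT = Δh/(αH) = 0.18 / (1.7×10⁻⁴ × 1900) ≈ 0.5573 K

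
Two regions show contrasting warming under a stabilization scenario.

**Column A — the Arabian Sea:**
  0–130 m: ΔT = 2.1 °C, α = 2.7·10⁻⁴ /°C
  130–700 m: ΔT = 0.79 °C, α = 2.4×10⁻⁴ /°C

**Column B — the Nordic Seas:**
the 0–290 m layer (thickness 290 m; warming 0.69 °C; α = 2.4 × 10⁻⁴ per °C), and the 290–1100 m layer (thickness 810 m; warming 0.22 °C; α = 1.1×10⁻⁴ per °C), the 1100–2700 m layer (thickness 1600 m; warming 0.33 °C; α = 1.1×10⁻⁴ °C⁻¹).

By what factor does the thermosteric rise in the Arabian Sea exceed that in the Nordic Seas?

≈ 1.4×

A 130 × 2.1 × 2.7×10⁻⁴ = 0.07371 m
A Layer 2: 570 × 0.79 × 2.4×10⁻⁴ = 0.108072 m
A total: 0.181782 m
B 0–290 m: 0.69 × 2.4×10⁻⁴ × 290 = 0.048024 m
B 290–1100 m: 1.1×10⁻⁴ × 810 × 0.22 = 0.019602 m
B Layer 3: 1600 × 0.33 × 1.1×10⁻⁴ = 0.05808 m
B total: 0.125706 m
Ratio: 0.181782 / 0.125706 ≈ 1.446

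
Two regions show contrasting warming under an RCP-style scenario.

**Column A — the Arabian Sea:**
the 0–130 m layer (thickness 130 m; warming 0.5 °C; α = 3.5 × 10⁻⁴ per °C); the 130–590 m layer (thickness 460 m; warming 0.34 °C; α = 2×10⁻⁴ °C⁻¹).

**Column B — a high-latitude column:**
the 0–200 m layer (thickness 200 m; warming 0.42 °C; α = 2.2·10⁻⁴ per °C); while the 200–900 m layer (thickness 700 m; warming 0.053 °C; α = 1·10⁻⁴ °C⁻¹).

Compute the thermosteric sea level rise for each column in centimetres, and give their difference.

Δh_A ≈ 5.40 cm, Δh_B ≈ 2.22 cm; difference ≈ 3.18 cm

A Layer 1: 130 × 3.5×10⁻⁴ × 0.5 = 0.02275 m
A 130–590 m: 0.34 × 2×10⁻⁴ × 460 = 0.03128 m
A total: 0.05403 m
B Layer 1: 200 × 2.2×10⁻⁴ × 0.42 = 0.01848 m
B Layer 2: 700 × 1×10⁻⁴ × 0.053 = 0.00371 m
B total: 0.02219 m
Difference: 0.05403 − 0.02219 = 0.03184 m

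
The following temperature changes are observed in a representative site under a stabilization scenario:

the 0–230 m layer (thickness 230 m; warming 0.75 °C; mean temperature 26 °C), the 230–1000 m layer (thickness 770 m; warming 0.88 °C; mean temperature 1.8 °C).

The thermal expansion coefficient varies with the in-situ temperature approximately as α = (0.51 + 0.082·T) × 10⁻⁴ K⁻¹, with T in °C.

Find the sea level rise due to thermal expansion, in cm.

Layer 1: α = (0.51 + 0.082×26)×10⁻⁴ = 2.642×10⁻⁴ K⁻¹
Layer 2: α = (0.51 + 0.082×1.8)×10⁻⁴ = 0.6576×10⁻⁴ K⁻¹
Layer 1: 2.642×10⁻⁴ × 230 × 0.75 = 0.0455745 m
0.6576×10⁻⁴ × 0.88 × 770 = 0.044558976 m
Δh = 0.0455745 + 0.044558976 = 0.090133476 m

Δh = 9.01 cm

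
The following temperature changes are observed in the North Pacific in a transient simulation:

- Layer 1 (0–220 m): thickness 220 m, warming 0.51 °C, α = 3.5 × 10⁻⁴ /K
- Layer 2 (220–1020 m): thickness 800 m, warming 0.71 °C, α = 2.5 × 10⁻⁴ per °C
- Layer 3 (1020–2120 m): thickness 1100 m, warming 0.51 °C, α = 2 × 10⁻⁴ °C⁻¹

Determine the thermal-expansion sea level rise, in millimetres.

Δh = 290 mm

0–220 m: 0.51 × 220 × 3.5×10⁻⁴ = 0.03927 m
220–1020 m: 800 × 0.71 × 2.5×10⁻⁴ = 0.14200 m
0.51 × 2×10⁻⁴ × 1100 = 0.11220 m
Δh = 0.03927 + 0.14200 + 0.11220 = 0.29347 m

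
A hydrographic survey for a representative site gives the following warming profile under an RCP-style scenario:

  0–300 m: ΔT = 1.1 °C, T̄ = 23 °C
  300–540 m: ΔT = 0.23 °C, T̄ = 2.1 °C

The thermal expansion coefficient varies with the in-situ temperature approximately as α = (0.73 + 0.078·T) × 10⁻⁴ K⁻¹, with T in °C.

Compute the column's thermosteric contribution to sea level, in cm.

Layer 1: α = (0.73 + 0.078×23)×10⁻⁴ = 2.524×10⁻⁴ K⁻¹
Layer 2: α = (0.73 + 0.078×2.1)×10⁻⁴ = 0.8938×10⁻⁴ K⁻¹
0–300 m: 2.524×10⁻⁴ × 300 × 1.1 = 0.083292 m
0.8938×10⁻⁴ × 240 × 0.23 = 0.004933776 m
Δh = 0.083292 + 0.004933776 = 0.088225776 m

8.82 cm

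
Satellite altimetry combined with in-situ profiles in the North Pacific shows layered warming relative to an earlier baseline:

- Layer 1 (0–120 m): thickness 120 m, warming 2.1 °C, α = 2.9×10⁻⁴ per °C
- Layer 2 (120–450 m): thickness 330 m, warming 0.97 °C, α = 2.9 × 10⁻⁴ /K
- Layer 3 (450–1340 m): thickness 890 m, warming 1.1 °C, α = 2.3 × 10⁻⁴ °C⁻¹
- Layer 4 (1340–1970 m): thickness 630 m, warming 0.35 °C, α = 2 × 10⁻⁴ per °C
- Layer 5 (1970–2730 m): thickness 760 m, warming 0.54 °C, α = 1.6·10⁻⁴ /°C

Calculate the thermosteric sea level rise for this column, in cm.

50 cm

0–120 m: 2.1 × 2.9×10⁻⁴ × 120 = 0.07308 m
Layer 2: 2.9×10⁻⁴ × 0.97 × 330 = 0.092829 m
450–1340 m: 890 × 2.3×10⁻⁴ × 1.1 = 0.22517 m
0.35 × 2×10⁻⁴ × 630 = 0.04410 m
0.54 × 1.6×10⁻⁴ × 760 = 0.065664 m
Δh = 0.07308 + 0.092829 + 0.22517 + 0.04410 + 0.065664 = 0.500843 m ≈ 50 cm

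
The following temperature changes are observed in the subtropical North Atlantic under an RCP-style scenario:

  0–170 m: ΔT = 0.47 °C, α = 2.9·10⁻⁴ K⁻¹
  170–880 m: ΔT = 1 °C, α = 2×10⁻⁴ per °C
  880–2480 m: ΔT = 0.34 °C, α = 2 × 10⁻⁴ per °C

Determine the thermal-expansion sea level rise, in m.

2.9×10⁻⁴ × 170 × 0.47 = 0.023171 m
170–880 m: 1 × 2×10⁻⁴ × 710 = 0.14200 m
1600 × 0.34 × 2×10⁻⁴ = 0.10880 m
Δh = 0.023171 + 0.14200 + 0.10880 = 0.273971 m

0.27 m of thermosteric rise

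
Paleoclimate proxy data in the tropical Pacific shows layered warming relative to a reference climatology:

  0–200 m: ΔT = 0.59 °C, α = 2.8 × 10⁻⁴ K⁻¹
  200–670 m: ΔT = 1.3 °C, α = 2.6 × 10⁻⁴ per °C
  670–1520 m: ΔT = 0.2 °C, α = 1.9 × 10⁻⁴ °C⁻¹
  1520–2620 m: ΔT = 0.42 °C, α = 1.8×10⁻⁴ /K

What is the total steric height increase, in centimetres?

30.7 cm

0–200 m: 200 × 0.59 × 2.8×10⁻⁴ = 0.03304 m
1.3 × 2.6×10⁻⁴ × 470 = 0.15886 m
670–1520 m: 850 × 0.2 × 1.9×10⁻⁴ = 0.03230 m
1520–2620 m: 1100 × 0.42 × 1.8×10⁻⁴ = 0.08316 m
Δh = 0.03304 + 0.15886 + 0.03230 + 0.08316 = 0.30736 m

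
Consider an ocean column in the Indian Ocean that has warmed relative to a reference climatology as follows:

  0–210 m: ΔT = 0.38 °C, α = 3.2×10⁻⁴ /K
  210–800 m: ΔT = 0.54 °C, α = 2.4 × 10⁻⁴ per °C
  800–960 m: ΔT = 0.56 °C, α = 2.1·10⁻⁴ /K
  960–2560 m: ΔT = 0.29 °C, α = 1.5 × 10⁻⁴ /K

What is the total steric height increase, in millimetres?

190 mm

0–210 m: 0.38 × 210 × 3.2×10⁻⁴ = 0.025536 m
0.54 × 590 × 2.4×10⁻⁴ = 0.076464 m
160 × 0.56 × 2.1×10⁻⁴ = 0.018816 m
960–2560 m: 0.29 × 1600 × 1.5×10⁻⁴ = 0.06960 m
Δh = 0.025536 + 0.076464 + 0.018816 + 0.06960 = 0.190416 m ≈ 190 mm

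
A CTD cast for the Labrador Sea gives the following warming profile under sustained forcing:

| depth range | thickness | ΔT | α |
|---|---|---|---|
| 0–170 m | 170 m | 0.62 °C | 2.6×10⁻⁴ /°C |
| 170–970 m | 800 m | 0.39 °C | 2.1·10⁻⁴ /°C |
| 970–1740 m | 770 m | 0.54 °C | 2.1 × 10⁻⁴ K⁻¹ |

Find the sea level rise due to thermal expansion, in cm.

2.6×10⁻⁴ × 0.62 × 170 = 0.027404 m
Layer 2: 800 × 0.39 × 2.1×10⁻⁴ = 0.06552 m
2.1×10⁻⁴ × 0.54 × 770 = 0.087318 m
Δh = 0.027404 + 0.06552 + 0.087318 = 0.180242 m

18.0 cm of thermosteric rise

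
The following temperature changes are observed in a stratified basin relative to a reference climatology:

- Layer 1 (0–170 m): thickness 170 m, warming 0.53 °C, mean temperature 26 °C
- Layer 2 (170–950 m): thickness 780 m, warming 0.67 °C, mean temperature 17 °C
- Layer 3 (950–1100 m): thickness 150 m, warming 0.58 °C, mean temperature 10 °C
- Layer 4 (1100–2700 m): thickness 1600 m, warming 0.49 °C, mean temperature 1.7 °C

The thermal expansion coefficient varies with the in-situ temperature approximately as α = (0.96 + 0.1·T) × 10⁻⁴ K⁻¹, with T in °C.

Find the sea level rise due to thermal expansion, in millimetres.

Layer 1: α = (0.96 + 0.1×26)×10⁻⁴ = 3.56×10⁻⁴ K⁻¹
Layer 2: α = (0.96 + 0.1×17)×10⁻⁴ = 2.66×10⁻⁴ K⁻¹
Layer 3: α = (0.96 + 0.1×10)×10⁻⁴ = 1.96×10⁻⁴ K⁻¹
Layer 4: α = (0.96 + 0.1×1.7)×10⁻⁴ = 1.13×10⁻⁴ K⁻¹
0–170 m: 0.53 × 3.56×10⁻⁴ × 170 = 0.0320756 m
Layer 2: 780 × 2.66×10⁻⁴ × 0.67 = 0.1390116 m
950–1100 m: 150 × 0.58 × 1.96×10⁻⁴ = 0.017052 m
Layer 4: 0.49 × 1600 × 1.13×10⁻⁴ = 0.088592 m
Δh = 0.0320756 + 0.1390116 + 0.017052 + 0.088592 = 0.2767312 m ≈ 280 mm

Δh = 280 mm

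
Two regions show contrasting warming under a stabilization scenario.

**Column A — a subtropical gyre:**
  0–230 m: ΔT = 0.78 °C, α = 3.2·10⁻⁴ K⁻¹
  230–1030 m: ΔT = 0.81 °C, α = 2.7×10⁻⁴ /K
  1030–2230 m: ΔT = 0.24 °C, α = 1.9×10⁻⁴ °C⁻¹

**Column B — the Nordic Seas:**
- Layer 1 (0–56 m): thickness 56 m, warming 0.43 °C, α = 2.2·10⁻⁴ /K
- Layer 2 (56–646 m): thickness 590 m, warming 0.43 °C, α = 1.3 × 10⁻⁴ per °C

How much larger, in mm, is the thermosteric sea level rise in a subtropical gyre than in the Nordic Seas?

250 mm

A 3.2×10⁻⁴ × 230 × 0.78 = 0.057408 m
A Layer 2: 800 × 2.7×10⁻⁴ × 0.81 = 0.17496 m
A Layer 3: 1200 × 0.24 × 1.9×10⁻⁴ = 0.05472 m
A total: 0.287088 m
B Layer 1: 2.2×10⁻⁴ × 0.43 × 56 = 0.0052976 m
B 0.43 × 1.3×10⁻⁴ × 590 = 0.032981 m
B total: 0.0382786 m
Difference: 0.287088 − 0.0382786 = 0.2488094 m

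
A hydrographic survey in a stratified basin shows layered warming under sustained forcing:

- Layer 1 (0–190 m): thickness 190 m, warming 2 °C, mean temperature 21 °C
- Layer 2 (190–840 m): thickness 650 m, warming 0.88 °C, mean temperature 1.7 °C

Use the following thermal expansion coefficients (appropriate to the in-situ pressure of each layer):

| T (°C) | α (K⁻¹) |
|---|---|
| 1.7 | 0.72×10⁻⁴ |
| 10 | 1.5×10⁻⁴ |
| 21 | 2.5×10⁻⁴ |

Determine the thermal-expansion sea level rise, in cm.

Layer 1 at 21 °C → α = 2.5×10⁻⁴ K⁻¹
Layer 2 at 1.7 °C → α = 0.72×10⁻⁴ K⁻¹
0–190 m: 2 × 2.5×10⁻⁴ × 190 = 0.09500 m
650 × 0.88 × 0.72×10⁻⁴ = 0.041184 m
Δh = 0.09500 + 0.041184 = 0.136184 m ≈ 13.6 cm

Δh ≈ 13.6 cm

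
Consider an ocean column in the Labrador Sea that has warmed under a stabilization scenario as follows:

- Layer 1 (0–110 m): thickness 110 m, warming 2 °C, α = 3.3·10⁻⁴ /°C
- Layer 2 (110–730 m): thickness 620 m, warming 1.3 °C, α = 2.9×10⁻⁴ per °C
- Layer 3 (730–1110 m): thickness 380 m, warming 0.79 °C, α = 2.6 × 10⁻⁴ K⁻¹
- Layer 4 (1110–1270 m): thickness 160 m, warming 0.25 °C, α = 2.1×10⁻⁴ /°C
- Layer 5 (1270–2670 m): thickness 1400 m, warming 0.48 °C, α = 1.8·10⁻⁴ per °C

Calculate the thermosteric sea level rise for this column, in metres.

110 × 3.3×10⁻⁴ × 2 = 0.07260 m
Layer 2: 1.3 × 2.9×10⁻⁴ × 620 = 0.23374 m
730–1110 m: 380 × 0.79 × 2.6×10⁻⁴ = 0.078052 m
1110–1270 m: 2.1×10⁻⁴ × 160 × 0.25 = 0.00840 m
1400 × 1.8×10⁻⁴ × 0.48 = 0.12096 m
Δh = 0.07260 + 0.23374 + 0.078052 + 0.00840 + 0.12096 = 0.513752 m ≈ 0.514 m

Δh = 0.514 m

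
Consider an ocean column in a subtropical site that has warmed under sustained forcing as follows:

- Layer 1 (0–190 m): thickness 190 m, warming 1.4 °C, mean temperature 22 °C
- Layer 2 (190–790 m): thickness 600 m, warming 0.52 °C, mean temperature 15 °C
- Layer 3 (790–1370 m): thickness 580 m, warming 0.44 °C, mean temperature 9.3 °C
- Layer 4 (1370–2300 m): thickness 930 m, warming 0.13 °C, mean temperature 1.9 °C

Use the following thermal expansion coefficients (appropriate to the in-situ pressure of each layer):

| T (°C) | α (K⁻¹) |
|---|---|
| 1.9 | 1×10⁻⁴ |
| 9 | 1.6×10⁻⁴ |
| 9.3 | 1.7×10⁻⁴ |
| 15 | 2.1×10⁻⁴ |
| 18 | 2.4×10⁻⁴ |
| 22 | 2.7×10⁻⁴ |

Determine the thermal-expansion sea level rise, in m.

Δh ≈ 0.193 m

Layer 1 at 22 °C → α = 2.7×10⁻⁴ K⁻¹
Layer 2 at 15 °C → α = 2.1×10⁻⁴ K⁻¹
Layer 3 at 9.3 °C → α = 1.7×10⁻⁴ K⁻¹
Layer 4 at 1.9 °C → α = 1×10⁻⁴ K⁻¹
Layer 1: 2.7×10⁻⁴ × 190 × 1.4 = 0.07182 m
Layer 2: 600 × 2.1×10⁻⁴ × 0.52 = 0.06552 m
Layer 3: 0.44 × 1.7×10⁻⁴ × 580 = 0.043384 m
0.13 × 930 × 1×10⁻⁴ = 0.01209 m
Δh = 0.07182 + 0.06552 + 0.043384 + 0.01209 = 0.192814 m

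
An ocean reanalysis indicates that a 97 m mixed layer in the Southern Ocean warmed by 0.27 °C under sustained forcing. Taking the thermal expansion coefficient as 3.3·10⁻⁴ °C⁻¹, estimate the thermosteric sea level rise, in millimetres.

8.6 mm of thermosteric rise

Δh = αΔT·H = 3.3×10⁻⁴ × 0.27 × 97 = 0.0086427 m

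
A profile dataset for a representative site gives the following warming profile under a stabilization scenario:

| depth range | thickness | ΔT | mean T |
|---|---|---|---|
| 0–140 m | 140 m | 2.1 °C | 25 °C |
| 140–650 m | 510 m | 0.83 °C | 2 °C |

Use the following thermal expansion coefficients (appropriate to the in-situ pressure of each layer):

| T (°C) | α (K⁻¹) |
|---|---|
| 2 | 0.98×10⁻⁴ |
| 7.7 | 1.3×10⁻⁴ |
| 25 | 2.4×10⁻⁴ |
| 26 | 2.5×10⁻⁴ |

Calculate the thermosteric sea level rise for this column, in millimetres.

Layer 1 at 25 °C → α = 2.4×10⁻⁴ K⁻¹
Layer 2 at 2 °C → α = 0.98×10⁻⁴ K⁻¹
2.1 × 140 × 2.4×10⁻⁴ = 0.07056 m
Layer 2: 0.98×10⁻⁴ × 0.83 × 510 = 0.0414834 m
Δh = 0.07056 + 0.0414834 = 0.1120434 m ≈ 110 mm

110 mm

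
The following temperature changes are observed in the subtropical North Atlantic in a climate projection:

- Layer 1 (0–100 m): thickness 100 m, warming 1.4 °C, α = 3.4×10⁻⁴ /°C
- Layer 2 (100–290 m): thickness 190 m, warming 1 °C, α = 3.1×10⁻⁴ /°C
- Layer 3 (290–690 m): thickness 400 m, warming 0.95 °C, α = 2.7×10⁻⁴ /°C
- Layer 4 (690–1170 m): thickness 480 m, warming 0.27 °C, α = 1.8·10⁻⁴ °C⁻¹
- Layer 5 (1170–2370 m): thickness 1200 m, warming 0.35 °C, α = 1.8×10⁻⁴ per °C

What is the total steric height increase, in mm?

310 mm

Layer 1: 1.4 × 100 × 3.4×10⁻⁴ = 0.04760 m
Layer 2: 3.1×10⁻⁴ × 190 × 1 = 0.05890 m
290–690 m: 400 × 0.95 × 2.7×10⁻⁴ = 0.10260 m
Layer 4: 480 × 1.8×10⁻⁴ × 0.27 = 0.023328 m
1.8×10⁻⁴ × 1200 × 0.35 = 0.07560 m
Δh = 0.04760 + 0.05890 + 0.10260 + 0.023328 + 0.07560 = 0.308028 m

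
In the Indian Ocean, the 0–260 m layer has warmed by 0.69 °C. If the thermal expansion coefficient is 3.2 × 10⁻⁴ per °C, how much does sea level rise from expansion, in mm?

Δh = αΔT·H = 3.2×10⁻⁴ × 0.69 × 260 = 0.057408 m

Δh = 57.4 mm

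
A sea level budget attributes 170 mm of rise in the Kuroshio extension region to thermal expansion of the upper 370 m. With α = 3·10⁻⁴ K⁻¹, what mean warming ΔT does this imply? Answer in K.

ΔT = Δh/(αH) = 0.17 / (3×10⁻⁴ × 370) ≈ 1.532 K

ΔT ≈ 1.53 K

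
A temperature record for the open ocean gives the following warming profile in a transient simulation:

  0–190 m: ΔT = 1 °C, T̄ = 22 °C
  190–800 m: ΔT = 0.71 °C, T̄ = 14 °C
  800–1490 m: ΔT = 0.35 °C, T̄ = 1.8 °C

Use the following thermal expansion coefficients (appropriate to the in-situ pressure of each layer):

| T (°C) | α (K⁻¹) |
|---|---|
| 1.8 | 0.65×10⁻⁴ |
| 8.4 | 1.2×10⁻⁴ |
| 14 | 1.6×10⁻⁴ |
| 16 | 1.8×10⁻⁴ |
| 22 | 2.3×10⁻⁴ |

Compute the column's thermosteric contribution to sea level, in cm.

Layer 1 at 22 °C → α = 2.3×10⁻⁴ K⁻¹
Layer 2 at 14 °C → α = 1.6×10⁻⁴ K⁻¹
Layer 3 at 1.8 °C → α = 0.65×10⁻⁴ K⁻¹
0–190 m: 1 × 2.3×10⁻⁴ × 190 = 0.04370 m
Layer 2: 1.6×10⁻⁴ × 0.71 × 610 = 0.069296 m
800–1490 m: 0.35 × 690 × 0.65×10⁻⁴ = 0.0156975 m
Δh = 0.04370 + 0.069296 + 0.0156975 = 0.1286935 m

12.9 cm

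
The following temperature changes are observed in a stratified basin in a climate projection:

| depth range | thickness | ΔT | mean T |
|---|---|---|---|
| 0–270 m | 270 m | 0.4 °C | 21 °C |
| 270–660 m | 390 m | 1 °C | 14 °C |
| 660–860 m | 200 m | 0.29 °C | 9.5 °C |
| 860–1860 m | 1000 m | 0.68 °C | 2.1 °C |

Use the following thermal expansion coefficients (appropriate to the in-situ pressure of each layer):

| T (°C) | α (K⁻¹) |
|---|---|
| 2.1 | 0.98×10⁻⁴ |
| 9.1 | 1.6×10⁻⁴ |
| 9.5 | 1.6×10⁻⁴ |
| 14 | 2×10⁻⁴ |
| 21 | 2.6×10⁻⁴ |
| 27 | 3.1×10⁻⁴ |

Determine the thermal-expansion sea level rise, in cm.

Layer 1 at 21 °C → α = 2.6×10⁻⁴ K⁻¹
Layer 2 at 14 °C → α = 2×10⁻⁴ K⁻¹
Layer 3 at 9.5 °C → α = 1.6×10⁻⁴ K⁻¹
Layer 4 at 2.1 °C → α = 0.98×10⁻⁴ K⁻¹
Layer 1: 270 × 0.4 × 2.6×10⁻⁴ = 0.02808 m
270–660 m: 2×10⁻⁴ × 390 × 1 = 0.07800 m
0.29 × 200 × 1.6×10⁻⁴ = 0.00928 m
0.98×10⁻⁴ × 0.68 × 1000 = 0.06664 m
Δh = 0.02808 + 0.07800 + 0.00928 + 0.06664 = 0.18200 m ≈ 18.2 cm

Δh ≈ 18.2 cm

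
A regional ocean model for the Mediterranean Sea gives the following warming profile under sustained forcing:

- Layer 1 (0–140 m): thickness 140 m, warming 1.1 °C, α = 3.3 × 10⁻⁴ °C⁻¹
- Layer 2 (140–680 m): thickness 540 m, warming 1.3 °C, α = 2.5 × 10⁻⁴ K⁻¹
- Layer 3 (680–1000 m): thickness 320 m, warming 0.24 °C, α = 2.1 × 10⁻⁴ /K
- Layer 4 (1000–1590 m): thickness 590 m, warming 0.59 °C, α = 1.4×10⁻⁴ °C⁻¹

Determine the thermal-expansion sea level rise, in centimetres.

29.1 cm

0–140 m: 140 × 1.1 × 3.3×10⁻⁴ = 0.05082 m
Layer 2: 1.3 × 2.5×10⁻⁴ × 540 = 0.17550 m
680–1000 m: 2.1×10⁻⁴ × 320 × 0.24 = 0.016128 m
1.4×10⁻⁴ × 0.59 × 590 = 0.048734 m
Δh = 0.05082 + 0.17550 + 0.016128 + 0.048734 = 0.291182 m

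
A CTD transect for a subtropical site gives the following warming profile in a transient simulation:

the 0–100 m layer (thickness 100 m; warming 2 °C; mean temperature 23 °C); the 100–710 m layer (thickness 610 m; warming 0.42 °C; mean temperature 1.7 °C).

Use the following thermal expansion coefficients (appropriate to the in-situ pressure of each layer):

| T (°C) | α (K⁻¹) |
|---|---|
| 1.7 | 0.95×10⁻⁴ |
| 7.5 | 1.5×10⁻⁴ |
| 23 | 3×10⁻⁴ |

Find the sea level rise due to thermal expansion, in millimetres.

Layer 1 at 23 °C → α = 3×10⁻⁴ K⁻¹
Layer 2 at 1.7 °C → α = 0.95×10⁻⁴ K⁻¹
3×10⁻⁴ × 2 × 100 = 0.06000 m
0.42 × 610 × 0.95×10⁻⁴ = 0.024339 m
Δh = 0.06000 + 0.024339 = 0.084339 m

Δh = 84.3 mm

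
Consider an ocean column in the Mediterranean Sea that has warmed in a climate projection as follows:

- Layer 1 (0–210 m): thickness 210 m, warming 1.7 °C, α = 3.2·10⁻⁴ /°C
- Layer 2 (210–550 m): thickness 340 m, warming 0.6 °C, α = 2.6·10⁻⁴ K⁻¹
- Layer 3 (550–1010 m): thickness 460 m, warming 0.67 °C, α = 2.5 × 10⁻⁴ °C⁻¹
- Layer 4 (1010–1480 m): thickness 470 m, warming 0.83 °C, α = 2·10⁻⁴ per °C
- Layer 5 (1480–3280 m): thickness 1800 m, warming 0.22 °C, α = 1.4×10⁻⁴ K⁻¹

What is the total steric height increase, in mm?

about 378 mm

0–210 m: 1.7 × 3.2×10⁻⁴ × 210 = 0.11424 m
Layer 2: 0.6 × 340 × 2.6×10⁻⁴ = 0.05304 m
460 × 2.5×10⁻⁴ × 0.67 = 0.07705 m
1010–1480 m: 2×10⁻⁴ × 470 × 0.83 = 0.07802 m
Layer 5: 0.22 × 1800 × 1.4×10⁻⁴ = 0.05544 m
Δh = 0.11424 + 0.05304 + 0.07705 + 0.07802 + 0.05544 = 0.37779 m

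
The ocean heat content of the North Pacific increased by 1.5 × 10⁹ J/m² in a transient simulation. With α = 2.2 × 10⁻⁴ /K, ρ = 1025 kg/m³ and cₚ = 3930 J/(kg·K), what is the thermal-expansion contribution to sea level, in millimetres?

Δh ≈ 82 mm

Δh = αQ/(ρcₚ) = 2.2×10⁻⁴ × 1.5×10⁹ / (1025 × 3930) ≈ 0.081921 m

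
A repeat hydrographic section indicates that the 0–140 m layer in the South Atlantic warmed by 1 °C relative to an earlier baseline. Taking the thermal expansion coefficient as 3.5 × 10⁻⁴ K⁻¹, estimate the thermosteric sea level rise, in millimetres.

Δh ≈ 49.0 mm

Δh = αΔT·H = 3.5×10⁻⁴ × 1 × 140 = 0.04900 m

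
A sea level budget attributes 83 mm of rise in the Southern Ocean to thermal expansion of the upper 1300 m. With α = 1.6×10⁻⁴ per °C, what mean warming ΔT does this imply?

ΔT = Δh/(αH) = 0.083 / (1.6×10⁻⁴ × 1300) ≈ 0.3990 °C

ΔT ≈ 0.399 °C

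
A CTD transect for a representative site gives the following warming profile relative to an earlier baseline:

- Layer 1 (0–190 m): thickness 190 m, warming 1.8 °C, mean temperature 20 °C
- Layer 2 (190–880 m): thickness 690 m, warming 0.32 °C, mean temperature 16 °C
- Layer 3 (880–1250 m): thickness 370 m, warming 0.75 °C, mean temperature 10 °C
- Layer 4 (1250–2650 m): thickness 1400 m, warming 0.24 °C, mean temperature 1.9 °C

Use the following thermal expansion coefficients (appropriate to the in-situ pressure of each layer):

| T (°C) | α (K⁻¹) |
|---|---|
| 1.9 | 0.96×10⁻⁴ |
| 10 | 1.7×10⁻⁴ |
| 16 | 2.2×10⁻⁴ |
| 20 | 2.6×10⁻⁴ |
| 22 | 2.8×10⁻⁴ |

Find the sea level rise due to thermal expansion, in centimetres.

Layer 1 at 20 °C → α = 2.6×10⁻⁴ K⁻¹
Layer 2 at 16 °C → α = 2.2×10⁻⁴ K⁻¹
Layer 3 at 10 °C → α = 1.7×10⁻⁴ K⁻¹
Layer 4 at 1.9 °C → α = 0.96×10⁻⁴ K⁻¹
Layer 1: 1.8 × 190 × 2.6×10⁻⁴ = 0.08892 m
Layer 2: 690 × 0.32 × 2.2×10⁻⁴ = 0.048576 m
1.7×10⁻⁴ × 0.75 × 370 = 0.047175 m
0.96×10⁻⁴ × 1400 × 0.24 = 0.032256 m
Δh = 0.08892 + 0.048576 + 0.047175 + 0.032256 = 0.216927 m ≈ 21.7 cm

21.7 cm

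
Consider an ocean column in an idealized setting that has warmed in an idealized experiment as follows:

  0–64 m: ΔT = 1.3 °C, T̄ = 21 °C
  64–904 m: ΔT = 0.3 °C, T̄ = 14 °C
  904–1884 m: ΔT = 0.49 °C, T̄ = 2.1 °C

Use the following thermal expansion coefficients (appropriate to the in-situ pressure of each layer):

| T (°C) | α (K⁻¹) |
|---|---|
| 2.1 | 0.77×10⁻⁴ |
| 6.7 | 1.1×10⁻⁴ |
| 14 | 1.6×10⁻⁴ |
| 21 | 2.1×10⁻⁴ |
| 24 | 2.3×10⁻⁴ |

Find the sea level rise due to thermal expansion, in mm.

Layer 1 at 21 °C → α = 2.1×10⁻⁴ K⁻¹
Layer 2 at 14 °C → α = 1.6×10⁻⁴ K⁻¹
Layer 3 at 2.1 °C → α = 0.77×10⁻⁴ K⁻¹
Layer 1: 2.1×10⁻⁴ × 64 × 1.3 = 0.017472 m
1.6×10⁻⁴ × 840 × 0.3 = 0.04032 m
Layer 3: 0.77×10⁻⁴ × 0.49 × 980 = 0.0369754 m
Δh = 0.017472 + 0.04032 + 0.0369754 = 0.0947674 m ≈ 94.8 mm

Δh = 94.8 mm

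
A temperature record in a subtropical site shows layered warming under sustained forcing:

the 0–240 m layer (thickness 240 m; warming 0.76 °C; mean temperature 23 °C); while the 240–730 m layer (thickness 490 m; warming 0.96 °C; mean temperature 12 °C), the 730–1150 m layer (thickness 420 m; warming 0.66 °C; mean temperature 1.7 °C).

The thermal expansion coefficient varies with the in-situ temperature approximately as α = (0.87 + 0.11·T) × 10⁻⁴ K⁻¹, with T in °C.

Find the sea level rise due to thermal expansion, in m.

0.194 m

Layer 1: α = (0.87 + 0.11×23)×10⁻⁴ = 3.4×10⁻⁴ K⁻¹
Layer 2: α = (0.87 + 0.11×12)×10⁻⁴ = 2.19×10⁻⁴ K⁻¹
Layer 3: α = (0.87 + 0.11×1.7)×10⁻⁴ = 1.057×10⁻⁴ K⁻¹
0–240 m: 240 × 0.76 × 3.4×10⁻⁴ = 0.062016 m
240–730 m: 2.19×10⁻⁴ × 0.96 × 490 = 0.1030176 m
1.057×10⁻⁴ × 0.66 × 420 = 0.02930004 m
Δh = 0.062016 + 0.1030176 + 0.02930004 = 0.19433364 m ≈ 0.194 m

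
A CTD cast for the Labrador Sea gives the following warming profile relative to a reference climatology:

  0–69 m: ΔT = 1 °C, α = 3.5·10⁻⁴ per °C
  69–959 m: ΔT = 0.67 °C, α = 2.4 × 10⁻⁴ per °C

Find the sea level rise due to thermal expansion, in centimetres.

about 16.7 cm

Layer 1: 1 × 3.5×10⁻⁴ × 69 = 0.02415 m
890 × 2.4×10⁻⁴ × 0.67 = 0.143112 m
Δh = 0.02415 + 0.143112 = 0.167262 m ≈ 16.7 cm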